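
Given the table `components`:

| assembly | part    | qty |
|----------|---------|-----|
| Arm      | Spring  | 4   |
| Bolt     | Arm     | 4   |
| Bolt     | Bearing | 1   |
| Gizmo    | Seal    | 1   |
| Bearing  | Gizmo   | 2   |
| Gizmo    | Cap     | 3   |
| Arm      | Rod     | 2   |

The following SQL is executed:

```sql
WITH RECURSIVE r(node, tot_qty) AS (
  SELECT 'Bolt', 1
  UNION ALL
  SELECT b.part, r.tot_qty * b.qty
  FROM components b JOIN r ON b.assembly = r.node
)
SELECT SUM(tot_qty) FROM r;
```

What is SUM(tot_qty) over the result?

Base: (Bolt, tot_qty=1).
Iteration 1: components of {Bolt} -> Arm = 1*4 = 4, Bearing = 1*1 = 1.
Iteration 2: components of {Arm,Bearing} -> Gizmo = 1*2 = 2, Rod = 4*2 = 8, Spring = 4*4 = 16.
Iteration 3: components of {Gizmo,Rod,Spring} -> Cap = 2*3 = 6, Seal = 2*1 = 2.
Iteration 4: no further components; recursion stops.
SUM(tot_qty) = 1 + 1 + 4 + 2 + 8 + 16 + 2 + 6 = 40.

40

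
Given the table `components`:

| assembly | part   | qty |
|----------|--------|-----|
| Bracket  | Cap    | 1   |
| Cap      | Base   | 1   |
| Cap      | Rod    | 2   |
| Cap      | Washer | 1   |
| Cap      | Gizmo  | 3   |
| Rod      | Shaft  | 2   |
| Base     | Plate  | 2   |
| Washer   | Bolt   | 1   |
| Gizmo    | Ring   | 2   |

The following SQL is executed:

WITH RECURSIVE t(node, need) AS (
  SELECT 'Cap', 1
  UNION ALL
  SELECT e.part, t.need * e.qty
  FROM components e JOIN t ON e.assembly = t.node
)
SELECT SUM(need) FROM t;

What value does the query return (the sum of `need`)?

Base: (Cap, need=1).
Iteration 1: components of {Cap} -> Base = 1*1 = 1, Gizmo = 1*3 = 3, Rod = 1*2 = 2, Washer = 1*1 = 1.
Iteration 2: components of {Base,Gizmo,Rod,Washer} -> Bolt = 1*1 = 1, Plate = 1*2 = 2, Ring = 3*2 = 6, Shaft = 2*2 = 4.
Iteration 3: no further components; recursion stops.
SUM(need) = 1 + 1 + 2 + 1 + 3 + 2 + 4 + 1 + 6 = 21.

21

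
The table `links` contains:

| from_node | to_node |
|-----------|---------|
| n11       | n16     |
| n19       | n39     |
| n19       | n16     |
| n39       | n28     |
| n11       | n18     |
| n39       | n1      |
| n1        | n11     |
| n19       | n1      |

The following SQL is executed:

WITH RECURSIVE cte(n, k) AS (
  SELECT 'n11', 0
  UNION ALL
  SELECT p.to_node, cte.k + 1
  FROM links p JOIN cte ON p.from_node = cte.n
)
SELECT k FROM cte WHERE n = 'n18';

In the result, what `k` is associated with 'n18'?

1

Base: (n11, k=0).
Iteration 1: edges from {n11} -> (n16, k=1), (n18, k=1).
Iteration 2: no outgoing edges from {n16,n18}; recursion stops.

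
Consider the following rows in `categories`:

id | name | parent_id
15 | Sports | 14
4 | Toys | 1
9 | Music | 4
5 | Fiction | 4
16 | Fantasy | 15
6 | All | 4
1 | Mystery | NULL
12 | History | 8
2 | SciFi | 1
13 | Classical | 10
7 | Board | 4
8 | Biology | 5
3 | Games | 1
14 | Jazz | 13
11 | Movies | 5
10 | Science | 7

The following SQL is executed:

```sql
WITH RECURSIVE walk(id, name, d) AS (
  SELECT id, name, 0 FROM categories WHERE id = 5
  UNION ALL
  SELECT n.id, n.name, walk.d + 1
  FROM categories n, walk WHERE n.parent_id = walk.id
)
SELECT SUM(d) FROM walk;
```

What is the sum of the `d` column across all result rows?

Base: id=5 (Fiction) at d 0.
Iteration 1: rows with parent_id in {5} -> Biology (id 8, d 1), Movies (id 11, d 1).
Iteration 2: rows with parent_id in {8,11} -> History (id 12, d 2).
Iteration 3: no rows with parent_id in {12}; recursion stops.
SUM(d) = 0 + 1 + 1 + 2 = 4.

4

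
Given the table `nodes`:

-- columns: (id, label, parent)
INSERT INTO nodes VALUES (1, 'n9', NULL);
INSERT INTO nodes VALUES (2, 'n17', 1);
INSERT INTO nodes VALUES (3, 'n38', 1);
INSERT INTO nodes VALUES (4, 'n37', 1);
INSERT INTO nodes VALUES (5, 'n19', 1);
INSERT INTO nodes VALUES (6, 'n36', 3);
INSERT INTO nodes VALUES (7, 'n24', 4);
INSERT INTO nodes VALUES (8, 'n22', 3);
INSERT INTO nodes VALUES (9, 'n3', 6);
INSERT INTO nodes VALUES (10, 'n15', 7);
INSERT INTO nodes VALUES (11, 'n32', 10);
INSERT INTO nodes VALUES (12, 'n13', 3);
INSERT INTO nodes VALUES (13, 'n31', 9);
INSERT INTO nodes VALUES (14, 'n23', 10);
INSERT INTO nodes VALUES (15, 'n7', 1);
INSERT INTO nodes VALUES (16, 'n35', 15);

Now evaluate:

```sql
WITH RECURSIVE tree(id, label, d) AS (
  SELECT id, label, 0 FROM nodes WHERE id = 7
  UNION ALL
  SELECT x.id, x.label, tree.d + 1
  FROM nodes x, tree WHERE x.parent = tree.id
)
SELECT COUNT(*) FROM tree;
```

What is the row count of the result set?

Base: id=7 (n24) at d 0.
Iteration 1: rows with parent in {7} -> n15 (id 10, d 1).
Iteration 2: rows with parent in {10} -> n32 (id 11, d 2), n23 (id 14, d 2).
Iteration 3: no rows with parent in {11,14}; recursion stops.
Total rows emitted: 4.

4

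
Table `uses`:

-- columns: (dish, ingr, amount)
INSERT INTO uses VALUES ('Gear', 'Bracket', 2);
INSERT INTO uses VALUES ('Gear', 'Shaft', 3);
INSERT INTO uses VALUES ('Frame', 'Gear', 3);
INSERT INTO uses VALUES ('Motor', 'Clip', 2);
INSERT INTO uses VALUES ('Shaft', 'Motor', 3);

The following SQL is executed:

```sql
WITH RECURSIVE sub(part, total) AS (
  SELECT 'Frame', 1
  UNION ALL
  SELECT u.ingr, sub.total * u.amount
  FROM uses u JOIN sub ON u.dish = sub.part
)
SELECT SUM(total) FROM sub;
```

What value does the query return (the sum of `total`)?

100

Base: (Frame, total=1).
Iteration 1: components of {Frame} -> Gear = 1*3 = 3.
Iteration 2: components of {Gear} -> Bracket = 3*2 = 6, Shaft = 3*3 = 9.
Iteration 3: components of {Bracket,Shaft} -> Motor = 9*3 = 27.
Iteration 4: components of {Motor} -> Clip = 27*2 = 54.
Iteration 5: no further components; recursion stops.
SUM(total) = 1 + 3 + 6 + 9 + 27 + 54 = 100.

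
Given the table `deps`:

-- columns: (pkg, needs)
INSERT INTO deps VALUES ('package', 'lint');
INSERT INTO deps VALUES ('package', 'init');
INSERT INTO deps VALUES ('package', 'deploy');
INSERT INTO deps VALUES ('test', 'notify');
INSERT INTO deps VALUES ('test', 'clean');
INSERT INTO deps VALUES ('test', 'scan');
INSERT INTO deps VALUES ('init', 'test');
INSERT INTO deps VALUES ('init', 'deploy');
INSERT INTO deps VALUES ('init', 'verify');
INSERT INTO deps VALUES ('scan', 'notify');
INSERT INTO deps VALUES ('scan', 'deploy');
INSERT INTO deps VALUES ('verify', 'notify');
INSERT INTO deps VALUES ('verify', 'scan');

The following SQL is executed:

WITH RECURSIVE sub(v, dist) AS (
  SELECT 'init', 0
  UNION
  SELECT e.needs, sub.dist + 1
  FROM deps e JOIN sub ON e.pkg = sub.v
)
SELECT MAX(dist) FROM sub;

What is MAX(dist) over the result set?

Base: (init, dist=0).
Iteration 1: edges from {init} -> (deploy, dist=1), (test, dist=1), (verify, dist=1).
Iteration 2: edges from {deploy,test,verify} -> (clean, dist=2), (notify, dist=2), (scan, dist=2). [UNION drops 2 duplicate row(s)]
Iteration 3: edges from {clean,notify,scan} -> (deploy, dist=3), (notify, dist=3).
Iteration 4: no outgoing edges from {deploy,notify}; recursion stops.
dist values: 0, 1, 1, 1, 2, 2, 2, 3, 3; the maximum is 3.

3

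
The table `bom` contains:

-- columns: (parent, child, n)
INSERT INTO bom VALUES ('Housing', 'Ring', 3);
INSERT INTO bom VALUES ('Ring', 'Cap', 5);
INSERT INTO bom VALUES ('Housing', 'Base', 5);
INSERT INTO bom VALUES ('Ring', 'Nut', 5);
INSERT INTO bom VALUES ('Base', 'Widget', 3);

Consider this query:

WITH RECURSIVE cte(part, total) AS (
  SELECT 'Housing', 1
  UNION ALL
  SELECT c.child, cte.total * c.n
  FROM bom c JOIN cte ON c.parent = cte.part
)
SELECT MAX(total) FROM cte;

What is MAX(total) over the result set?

15

Base: (Housing, total=1).
Iteration 1: components of {Housing} -> Base = 1*5 = 5, Ring = 1*3 = 3.
Iteration 2: components of {Base,Ring} -> Cap = 3*5 = 15, Nut = 3*5 = 15, Widget = 5*3 = 15.
Iteration 3: no further components; recursion stops.
total values: 1, 3, 5, 15, 15, 15; the maximum is 15.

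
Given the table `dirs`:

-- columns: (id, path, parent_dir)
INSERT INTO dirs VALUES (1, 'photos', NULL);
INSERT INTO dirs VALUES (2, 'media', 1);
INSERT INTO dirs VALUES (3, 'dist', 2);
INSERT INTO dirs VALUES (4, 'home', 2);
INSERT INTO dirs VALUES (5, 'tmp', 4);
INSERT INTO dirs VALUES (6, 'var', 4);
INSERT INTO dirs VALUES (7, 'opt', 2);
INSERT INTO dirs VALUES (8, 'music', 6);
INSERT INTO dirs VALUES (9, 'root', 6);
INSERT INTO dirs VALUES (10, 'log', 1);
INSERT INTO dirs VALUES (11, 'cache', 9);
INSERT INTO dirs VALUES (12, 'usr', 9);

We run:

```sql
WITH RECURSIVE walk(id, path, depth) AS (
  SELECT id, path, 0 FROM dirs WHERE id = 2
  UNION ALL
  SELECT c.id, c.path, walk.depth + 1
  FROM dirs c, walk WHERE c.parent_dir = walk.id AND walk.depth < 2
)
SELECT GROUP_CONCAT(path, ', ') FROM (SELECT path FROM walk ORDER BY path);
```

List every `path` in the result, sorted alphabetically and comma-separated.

dist, home, media, opt, tmp, var

Base: id=2 (media) at depth 0.
Iteration 1: rows with parent_dir in {2} -> dist (id 3, depth 1), home (id 4, depth 1), opt (id 7, depth 1).
Iteration 2: rows with parent_dir in {3,4,7} -> tmp (id 5, depth 2), var (id 6, depth 2).
Iteration 3: depth < 2 fails for all current rows; recursion stops.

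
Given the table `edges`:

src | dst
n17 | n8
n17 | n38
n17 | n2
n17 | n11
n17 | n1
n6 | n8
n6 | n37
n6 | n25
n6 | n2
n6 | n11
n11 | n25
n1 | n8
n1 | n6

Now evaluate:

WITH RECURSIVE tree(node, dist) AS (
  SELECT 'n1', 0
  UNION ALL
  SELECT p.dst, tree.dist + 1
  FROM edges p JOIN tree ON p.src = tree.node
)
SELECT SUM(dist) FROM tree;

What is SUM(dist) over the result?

Base: (n1, dist=0).
Iteration 1: edges from {n1} -> (n6, dist=1), (n8, dist=1).
Iteration 2: edges from {n6,n8} -> (n11, dist=2), (n2, dist=2), (n25, dist=2), (n37, dist=2), (n8, dist=2).
Iteration 3: edges from {n11,n2,n25,n37,n8} -> (n25, dist=3).
Iteration 4: no outgoing edges from {n25}; recursion stops.
SUM(dist) = 0 + 1 + 1 + 2 + 2 + 2 + 2 + 2 + 3 = 15.

15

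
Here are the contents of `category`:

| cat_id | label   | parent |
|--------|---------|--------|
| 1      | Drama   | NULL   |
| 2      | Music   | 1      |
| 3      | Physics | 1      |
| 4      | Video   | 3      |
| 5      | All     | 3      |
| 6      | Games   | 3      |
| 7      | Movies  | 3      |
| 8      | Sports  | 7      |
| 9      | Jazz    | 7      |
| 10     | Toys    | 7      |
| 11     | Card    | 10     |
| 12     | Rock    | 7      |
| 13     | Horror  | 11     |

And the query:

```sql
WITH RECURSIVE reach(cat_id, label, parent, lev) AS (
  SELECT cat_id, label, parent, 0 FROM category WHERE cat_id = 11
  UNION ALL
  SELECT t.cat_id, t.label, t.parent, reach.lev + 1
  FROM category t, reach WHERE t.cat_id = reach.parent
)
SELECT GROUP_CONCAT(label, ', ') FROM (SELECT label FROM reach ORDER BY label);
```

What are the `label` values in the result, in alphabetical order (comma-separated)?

Base: cat_id=11 (Card), parent=10, lev 0.
Iteration 1: join on cat_id=10 -> Toys (id 10, parent=7, lev 1).
Iteration 2: join on cat_id=7 -> Movies (id 7, parent=3, lev 2).
Iteration 3: join on cat_id=3 -> Physics (id 3, parent=1, lev 3).
Iteration 4: join on cat_id=1 -> Drama (id 1, parent=NULL, lev 4).
Iteration 5: parent is NULL; no match; recursion stops.

Card, Drama, Movies, Physics, Toys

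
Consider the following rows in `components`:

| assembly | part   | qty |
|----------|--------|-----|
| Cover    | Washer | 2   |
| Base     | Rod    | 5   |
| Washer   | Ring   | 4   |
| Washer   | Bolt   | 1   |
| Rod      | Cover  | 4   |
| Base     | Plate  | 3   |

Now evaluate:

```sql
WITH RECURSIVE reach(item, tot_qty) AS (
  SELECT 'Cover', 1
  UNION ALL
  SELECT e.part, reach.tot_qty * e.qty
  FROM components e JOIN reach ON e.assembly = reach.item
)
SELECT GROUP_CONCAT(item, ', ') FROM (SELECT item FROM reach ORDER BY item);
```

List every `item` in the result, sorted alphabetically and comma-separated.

Bolt, Cover, Ring, Washer

Base: (Cover, tot_qty=1).
Iteration 1: components of {Cover} -> Washer = 1*2 = 2.
Iteration 2: components of {Washer} -> Bolt = 2*1 = 2, Ring = 2*4 = 8.
Iteration 3: no further components; recursion stops.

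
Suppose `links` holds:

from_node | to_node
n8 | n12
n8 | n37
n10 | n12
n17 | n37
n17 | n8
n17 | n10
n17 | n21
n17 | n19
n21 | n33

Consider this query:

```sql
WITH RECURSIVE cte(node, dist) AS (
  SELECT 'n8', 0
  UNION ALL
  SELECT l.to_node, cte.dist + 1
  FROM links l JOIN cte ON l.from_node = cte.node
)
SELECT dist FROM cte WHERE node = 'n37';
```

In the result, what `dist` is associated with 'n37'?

Base: (n8, dist=0).
Iteration 1: edges from {n8} -> (n12, dist=1), (n37, dist=1).
Iteration 2: no outgoing edges from {n12,n37}; recursion stops.

1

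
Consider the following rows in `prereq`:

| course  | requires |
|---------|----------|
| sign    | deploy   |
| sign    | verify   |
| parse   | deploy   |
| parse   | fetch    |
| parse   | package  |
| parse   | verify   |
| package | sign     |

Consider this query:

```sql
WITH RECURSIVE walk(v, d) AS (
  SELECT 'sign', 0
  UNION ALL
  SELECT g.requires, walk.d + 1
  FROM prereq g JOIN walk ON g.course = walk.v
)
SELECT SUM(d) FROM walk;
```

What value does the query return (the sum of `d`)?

Base: (sign, d=0).
Iteration 1: edges from {sign} -> (deploy, d=1), (verify, d=1).
Iteration 2: no outgoing edges from {deploy,verify}; recursion stops.
SUM(d) = 0 + 1 + 1 = 2.

2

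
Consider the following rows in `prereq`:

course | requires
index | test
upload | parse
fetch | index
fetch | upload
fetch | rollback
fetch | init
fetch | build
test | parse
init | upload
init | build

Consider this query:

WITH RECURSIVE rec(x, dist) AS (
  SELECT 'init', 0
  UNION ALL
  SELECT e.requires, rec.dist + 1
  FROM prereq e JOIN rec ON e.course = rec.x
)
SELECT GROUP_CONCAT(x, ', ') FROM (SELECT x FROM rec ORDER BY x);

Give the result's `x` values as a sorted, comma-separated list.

Base: (init, dist=0).
Iteration 1: edges from {init} -> (build, dist=1), (upload, dist=1).
Iteration 2: edges from {build,upload} -> (parse, dist=2).
Iteration 3: no outgoing edges from {parse}; recursion stops.

build, init, parse, upload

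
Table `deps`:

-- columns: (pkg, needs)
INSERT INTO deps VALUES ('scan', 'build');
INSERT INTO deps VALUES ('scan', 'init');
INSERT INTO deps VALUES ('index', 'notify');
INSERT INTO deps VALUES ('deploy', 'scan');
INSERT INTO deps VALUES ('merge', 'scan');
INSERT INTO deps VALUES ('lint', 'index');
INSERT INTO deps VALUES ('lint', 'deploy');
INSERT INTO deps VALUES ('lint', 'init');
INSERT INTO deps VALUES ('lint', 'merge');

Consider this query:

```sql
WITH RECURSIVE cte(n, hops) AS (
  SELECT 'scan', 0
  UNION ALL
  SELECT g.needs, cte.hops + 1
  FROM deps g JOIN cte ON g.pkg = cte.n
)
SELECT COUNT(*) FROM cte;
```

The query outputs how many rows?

3

Base: (scan, hops=0).
Iteration 1: edges from {scan} -> (build, hops=1), (init, hops=1).
Iteration 2: no outgoing edges from {build,init}; recursion stops.
Total rows emitted: 3.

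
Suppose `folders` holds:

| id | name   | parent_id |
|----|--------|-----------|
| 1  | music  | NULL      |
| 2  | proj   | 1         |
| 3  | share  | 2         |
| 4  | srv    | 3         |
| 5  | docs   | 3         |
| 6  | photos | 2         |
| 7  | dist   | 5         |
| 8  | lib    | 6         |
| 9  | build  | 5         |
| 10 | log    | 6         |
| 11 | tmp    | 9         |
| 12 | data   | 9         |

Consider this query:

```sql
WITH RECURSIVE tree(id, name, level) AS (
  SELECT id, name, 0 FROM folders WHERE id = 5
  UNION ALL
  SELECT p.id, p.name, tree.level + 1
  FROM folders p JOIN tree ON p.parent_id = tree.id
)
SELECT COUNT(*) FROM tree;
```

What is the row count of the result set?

5

Base: id=5 (docs) at level 0.
Iteration 1: rows with parent_id in {5} -> dist (id 7, level 1), build (id 9, level 1).
Iteration 2: rows with parent_id in {7,9} -> tmp (id 11, level 2), data (id 12, level 2).
Iteration 3: no rows with parent_id in {11,12}; recursion stops.
Total rows emitted: 5.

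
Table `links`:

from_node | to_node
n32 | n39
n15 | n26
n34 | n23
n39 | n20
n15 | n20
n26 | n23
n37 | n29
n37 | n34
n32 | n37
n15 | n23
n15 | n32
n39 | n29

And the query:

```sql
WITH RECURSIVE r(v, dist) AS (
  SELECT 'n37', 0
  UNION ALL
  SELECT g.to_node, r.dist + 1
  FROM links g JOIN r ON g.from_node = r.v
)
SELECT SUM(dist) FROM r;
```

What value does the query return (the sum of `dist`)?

Base: (n37, dist=0).
Iteration 1: edges from {n37} -> (n29, dist=1), (n34, dist=1).
Iteration 2: edges from {n29,n34} -> (n23, dist=2).
Iteration 3: no outgoing edges from {n23}; recursion stops.
SUM(dist) = 0 + 1 + 1 + 2 = 4.

4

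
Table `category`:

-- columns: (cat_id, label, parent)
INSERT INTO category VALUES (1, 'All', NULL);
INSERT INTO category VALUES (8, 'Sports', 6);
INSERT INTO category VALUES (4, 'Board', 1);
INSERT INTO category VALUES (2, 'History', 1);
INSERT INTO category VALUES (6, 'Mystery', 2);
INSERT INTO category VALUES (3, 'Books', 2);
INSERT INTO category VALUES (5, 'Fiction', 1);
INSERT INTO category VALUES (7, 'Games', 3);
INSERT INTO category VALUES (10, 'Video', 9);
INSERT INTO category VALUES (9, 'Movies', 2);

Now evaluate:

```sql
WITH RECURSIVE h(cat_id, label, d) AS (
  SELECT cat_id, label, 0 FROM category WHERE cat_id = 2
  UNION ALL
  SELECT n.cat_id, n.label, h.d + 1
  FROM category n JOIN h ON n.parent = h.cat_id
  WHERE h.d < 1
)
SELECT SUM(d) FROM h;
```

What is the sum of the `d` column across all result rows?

Base: cat_id=2 (History) at d 0.
Iteration 1: rows with parent in {2} -> Books (id 3, d 1), Mystery (id 6, d 1), Movies (id 9, d 1).
Iteration 2: d < 1 fails for all current rows; recursion stops.
SUM(d) = 0 + 1 + 1 + 1 = 3.

3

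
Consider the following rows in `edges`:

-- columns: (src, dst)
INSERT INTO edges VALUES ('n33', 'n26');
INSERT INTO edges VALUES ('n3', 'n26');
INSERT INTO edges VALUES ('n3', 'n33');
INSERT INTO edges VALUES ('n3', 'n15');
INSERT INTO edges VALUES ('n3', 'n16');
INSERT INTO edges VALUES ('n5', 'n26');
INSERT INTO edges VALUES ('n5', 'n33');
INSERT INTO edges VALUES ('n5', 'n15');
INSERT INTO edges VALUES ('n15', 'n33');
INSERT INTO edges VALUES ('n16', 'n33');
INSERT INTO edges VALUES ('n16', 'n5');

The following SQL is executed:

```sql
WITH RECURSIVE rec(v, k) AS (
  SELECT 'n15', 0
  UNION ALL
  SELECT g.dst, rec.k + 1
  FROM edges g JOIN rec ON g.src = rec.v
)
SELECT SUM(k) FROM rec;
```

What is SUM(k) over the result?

Base: (n15, k=0).
Iteration 1: edges from {n15} -> (n33, k=1).
Iteration 2: edges from {n33} -> (n26, k=2).
Iteration 3: no outgoing edges from {n26}; recursion stops.
SUM(k) = 0 + 1 + 2 = 3.

3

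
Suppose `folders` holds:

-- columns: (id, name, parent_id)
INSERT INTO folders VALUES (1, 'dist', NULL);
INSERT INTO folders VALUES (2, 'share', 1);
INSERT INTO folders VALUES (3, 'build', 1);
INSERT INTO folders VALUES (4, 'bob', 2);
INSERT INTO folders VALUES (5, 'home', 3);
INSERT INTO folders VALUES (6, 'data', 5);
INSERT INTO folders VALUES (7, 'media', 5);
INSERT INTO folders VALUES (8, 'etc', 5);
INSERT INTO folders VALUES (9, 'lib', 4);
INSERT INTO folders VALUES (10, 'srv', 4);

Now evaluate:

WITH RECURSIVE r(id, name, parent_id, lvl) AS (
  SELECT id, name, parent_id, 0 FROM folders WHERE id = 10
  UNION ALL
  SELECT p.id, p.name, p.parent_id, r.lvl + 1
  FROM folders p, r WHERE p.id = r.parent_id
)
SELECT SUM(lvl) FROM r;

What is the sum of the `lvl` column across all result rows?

Base: id=10 (srv), parent_id=4, lvl 0.
Iteration 1: join on id=4 -> bob (id 4, parent_id=2, lvl 1).
Iteration 2: join on id=2 -> share (id 2, parent_id=1, lvl 2).
Iteration 3: join on id=1 -> dist (id 1, parent_id=NULL, lvl 3).
Iteration 4: parent_id is NULL; no match; recursion stops.
SUM(lvl) = 0 + 1 + 2 + 3 = 6.

6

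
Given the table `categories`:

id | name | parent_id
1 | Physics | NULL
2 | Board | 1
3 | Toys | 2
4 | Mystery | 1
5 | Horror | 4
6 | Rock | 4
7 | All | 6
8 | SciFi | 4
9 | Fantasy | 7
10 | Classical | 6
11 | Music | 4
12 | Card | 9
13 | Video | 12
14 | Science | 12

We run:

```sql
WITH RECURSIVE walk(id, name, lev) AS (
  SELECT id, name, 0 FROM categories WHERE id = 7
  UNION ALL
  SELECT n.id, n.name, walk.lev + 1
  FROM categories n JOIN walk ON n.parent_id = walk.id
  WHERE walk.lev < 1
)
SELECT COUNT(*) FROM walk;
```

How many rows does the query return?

Base: id=7 (All) at lev 0.
Iteration 1: rows with parent_id in {7} -> Fantasy (id 9, lev 1).
Iteration 2: lev < 1 fails for all current rows; recursion stops.
Total rows emitted: 2.

2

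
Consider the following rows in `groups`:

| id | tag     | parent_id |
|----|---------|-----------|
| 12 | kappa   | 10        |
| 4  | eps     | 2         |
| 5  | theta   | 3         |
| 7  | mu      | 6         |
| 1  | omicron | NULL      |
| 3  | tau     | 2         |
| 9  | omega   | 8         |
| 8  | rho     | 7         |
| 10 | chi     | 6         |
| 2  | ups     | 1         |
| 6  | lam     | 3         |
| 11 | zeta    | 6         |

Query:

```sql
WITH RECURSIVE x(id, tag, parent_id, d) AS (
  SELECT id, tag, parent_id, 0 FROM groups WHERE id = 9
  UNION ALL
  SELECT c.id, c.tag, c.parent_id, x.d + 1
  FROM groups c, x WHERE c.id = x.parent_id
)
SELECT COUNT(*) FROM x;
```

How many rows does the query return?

Base: id=9 (omega), parent_id=8, d 0.
Iteration 1: join on id=8 -> rho (id 8, parent_id=7, d 1).
Iteration 2: join on id=7 -> mu (id 7, parent_id=6, d 2).
Iteration 3: join on id=6 -> lam (id 6, parent_id=3, d 3).
Iteration 4: join on id=3 -> tau (id 3, parent_id=2, d 4).
Iteration 5: join on id=2 -> ups (id 2, parent_id=1, d 5).
Iteration 6: join on id=1 -> omicron (id 1, parent_id=NULL, d 6).
Iteration 7: parent_id is NULL; no match; recursion stops.
Total rows emitted: 7.

7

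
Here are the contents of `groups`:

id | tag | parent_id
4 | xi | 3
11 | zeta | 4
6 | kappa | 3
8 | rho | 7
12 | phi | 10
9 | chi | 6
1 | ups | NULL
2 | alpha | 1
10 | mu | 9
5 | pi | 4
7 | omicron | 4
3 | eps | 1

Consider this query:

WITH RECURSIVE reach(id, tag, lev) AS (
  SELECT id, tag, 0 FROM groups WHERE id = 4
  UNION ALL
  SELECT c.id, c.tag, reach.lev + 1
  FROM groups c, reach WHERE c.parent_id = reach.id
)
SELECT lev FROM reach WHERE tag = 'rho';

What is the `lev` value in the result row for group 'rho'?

2

Base: id=4 (xi) at lev 0.
Iteration 1: rows with parent_id in {4} -> pi (id 5, lev 1), omicron (id 7, lev 1), zeta (id 11, lev 1).
Iteration 2: rows with parent_id in {5,7,11} -> rho (id 8, lev 2).
Iteration 3: no rows with parent_id in {8}; recursion stops.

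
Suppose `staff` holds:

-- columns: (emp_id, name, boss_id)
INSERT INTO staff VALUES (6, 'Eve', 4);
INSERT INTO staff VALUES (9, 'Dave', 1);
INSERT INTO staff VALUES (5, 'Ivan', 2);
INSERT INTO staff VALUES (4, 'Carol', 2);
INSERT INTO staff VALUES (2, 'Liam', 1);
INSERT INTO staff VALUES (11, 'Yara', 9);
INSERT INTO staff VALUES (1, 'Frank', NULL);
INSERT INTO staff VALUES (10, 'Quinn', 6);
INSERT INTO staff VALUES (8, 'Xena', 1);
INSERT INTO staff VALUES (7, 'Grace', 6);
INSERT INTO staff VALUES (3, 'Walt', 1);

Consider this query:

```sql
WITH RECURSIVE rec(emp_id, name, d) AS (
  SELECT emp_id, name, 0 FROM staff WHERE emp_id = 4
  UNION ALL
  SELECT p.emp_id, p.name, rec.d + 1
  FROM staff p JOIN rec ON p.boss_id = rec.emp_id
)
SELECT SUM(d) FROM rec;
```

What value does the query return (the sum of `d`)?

5

Base: emp_id=4 (Carol) at d 0.
Iteration 1: rows with boss_id in {4} -> Eve (id 6, d 1).
Iteration 2: rows with boss_id in {6} -> Grace (id 7, d 2), Quinn (id 10, d 2).
Iteration 3: no rows with boss_id in {7,10}; recursion stops.
SUM(d) = 0 + 1 + 2 + 2 = 5.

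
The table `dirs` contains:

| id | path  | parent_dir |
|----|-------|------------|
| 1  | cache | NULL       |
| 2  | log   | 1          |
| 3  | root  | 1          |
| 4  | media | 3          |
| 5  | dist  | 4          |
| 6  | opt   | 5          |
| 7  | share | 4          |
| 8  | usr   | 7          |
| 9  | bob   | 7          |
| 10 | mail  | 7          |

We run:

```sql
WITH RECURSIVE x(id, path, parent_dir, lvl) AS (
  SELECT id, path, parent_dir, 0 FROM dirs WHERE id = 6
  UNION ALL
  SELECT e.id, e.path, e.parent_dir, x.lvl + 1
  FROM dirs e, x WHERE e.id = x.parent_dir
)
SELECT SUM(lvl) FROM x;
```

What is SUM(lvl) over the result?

10

Base: id=6 (opt), parent_dir=5, lvl 0.
Iteration 1: join on id=5 -> dist (id 5, parent_dir=4, lvl 1).
Iteration 2: join on id=4 -> media (id 4, parent_dir=3, lvl 2).
Iteration 3: join on id=3 -> root (id 3, parent_dir=1, lvl 3).
Iteration 4: join on id=1 -> cache (id 1, parent_dir=NULL, lvl 4).
Iteration 5: parent_dir is NULL; no match; recursion stops.
SUM(lvl) = 0 + 1 + 2 + 3 + 4 = 10.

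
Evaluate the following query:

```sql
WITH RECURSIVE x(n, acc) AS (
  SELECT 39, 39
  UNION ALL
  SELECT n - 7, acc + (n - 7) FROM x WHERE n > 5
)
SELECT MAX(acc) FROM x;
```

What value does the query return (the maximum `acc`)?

Base: n=39, acc=39.
Iteration 1: 39 > 5 holds -> n = 39 - 7 = 32, acc = 39 + 32 = 71.
Iteration 2: 32 > 5 holds -> n = 32 - 7 = 25, acc = 71 + 25 = 96.
Iteration 3: 25 > 5 holds -> n = 25 - 7 = 18, acc = 96 + 18 = 114.
Iteration 4: 18 > 5 holds -> n = 18 - 7 = 11, acc = 114 + 11 = 125.
Iteration 5: 11 > 5 holds -> n = 11 - 7 = 4, acc = 125 + 4 = 129.
Iteration 6: 4 > 5 fails; recursion stops.
acc values: 39, 71, 96, 114, 125, 129; the maximum is 129.

129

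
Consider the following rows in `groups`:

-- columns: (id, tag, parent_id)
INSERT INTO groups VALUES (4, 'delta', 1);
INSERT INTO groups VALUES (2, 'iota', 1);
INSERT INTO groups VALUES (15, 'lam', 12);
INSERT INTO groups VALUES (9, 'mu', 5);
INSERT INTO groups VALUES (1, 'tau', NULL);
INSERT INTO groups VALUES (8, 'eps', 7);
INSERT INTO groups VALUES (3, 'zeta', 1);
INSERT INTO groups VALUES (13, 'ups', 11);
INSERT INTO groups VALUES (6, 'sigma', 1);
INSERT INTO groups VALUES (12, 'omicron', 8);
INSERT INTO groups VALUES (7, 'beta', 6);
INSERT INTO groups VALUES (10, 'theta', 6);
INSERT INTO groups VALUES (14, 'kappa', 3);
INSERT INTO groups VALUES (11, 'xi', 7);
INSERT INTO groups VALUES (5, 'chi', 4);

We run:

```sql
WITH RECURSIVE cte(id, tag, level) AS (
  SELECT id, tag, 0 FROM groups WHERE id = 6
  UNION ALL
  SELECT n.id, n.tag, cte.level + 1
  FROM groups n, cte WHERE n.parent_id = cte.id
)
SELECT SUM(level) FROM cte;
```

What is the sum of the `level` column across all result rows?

16

Base: id=6 (sigma) at level 0.
Iteration 1: rows with parent_id in {6} -> beta (id 7, level 1), theta (id 10, level 1).
Iteration 2: rows with parent_id in {7,10} -> eps (id 8, level 2), xi (id 11, level 2).
Iteration 3: rows with parent_id in {8,11} -> omicron (id 12, level 3), ups (id 13, level 3).
Iteration 4: rows with parent_id in {12,13} -> lam (id 15, level 4).
Iteration 5: no rows with parent_id in {15}; recursion stops.
SUM(level) = 0 + 1 + 1 + 2 + 2 + 3 + 3 + 4 = 16.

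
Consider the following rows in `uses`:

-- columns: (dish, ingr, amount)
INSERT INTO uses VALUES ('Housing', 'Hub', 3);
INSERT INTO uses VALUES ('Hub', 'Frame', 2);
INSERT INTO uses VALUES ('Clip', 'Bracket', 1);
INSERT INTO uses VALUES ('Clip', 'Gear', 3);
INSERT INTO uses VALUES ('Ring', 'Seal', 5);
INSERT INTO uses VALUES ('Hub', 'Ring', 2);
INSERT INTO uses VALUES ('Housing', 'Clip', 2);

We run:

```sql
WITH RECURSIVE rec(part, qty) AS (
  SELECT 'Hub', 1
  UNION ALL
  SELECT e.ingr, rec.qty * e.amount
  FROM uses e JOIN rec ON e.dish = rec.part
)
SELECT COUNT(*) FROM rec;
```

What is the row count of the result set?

Base: (Hub, qty=1).
Iteration 1: components of {Hub} -> Frame = 1*2 = 2, Ring = 1*2 = 2.
Iteration 2: components of {Frame,Ring} -> Seal = 2*5 = 10.
Iteration 3: no further components; recursion stops.
Total rows emitted: 4.

4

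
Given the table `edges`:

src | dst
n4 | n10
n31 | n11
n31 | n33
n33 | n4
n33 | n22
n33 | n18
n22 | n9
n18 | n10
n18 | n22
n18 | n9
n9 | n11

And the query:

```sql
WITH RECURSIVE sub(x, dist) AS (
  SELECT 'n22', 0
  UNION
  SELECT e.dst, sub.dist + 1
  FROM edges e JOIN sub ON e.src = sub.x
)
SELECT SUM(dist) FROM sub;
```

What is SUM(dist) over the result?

Base: (n22, dist=0).
Iteration 1: edges from {n22} -> (n9, dist=1).
Iteration 2: edges from {n9} -> (n11, dist=2).
Iteration 3: no outgoing edges from {n11}; recursion stops.
SUM(dist) = 0 + 1 + 2 = 3.

3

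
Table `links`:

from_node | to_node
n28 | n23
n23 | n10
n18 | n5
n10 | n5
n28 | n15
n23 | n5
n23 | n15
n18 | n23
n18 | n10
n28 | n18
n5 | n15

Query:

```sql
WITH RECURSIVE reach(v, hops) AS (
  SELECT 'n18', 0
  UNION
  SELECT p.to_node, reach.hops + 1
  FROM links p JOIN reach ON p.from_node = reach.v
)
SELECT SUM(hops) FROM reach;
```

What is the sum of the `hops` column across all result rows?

Base: (n18, hops=0).
Iteration 1: edges from {n18} -> (n10, hops=1), (n23, hops=1), (n5, hops=1).
Iteration 2: edges from {n10,n23,n5} -> (n10, hops=2), (n15, hops=2), (n5, hops=2). [UNION drops 2 duplicate row(s)]
Iteration 3: edges from {n10,n15,n5} -> (n15, hops=3), (n5, hops=3).
Iteration 4: edges from {n15,n5} -> (n15, hops=4).
Iteration 5: no outgoing edges from {n15}; recursion stops.
SUM(hops) = 0 + 1 + 1 + 1 + 2 + 2 + 2 + 3 + 3 + 4 = 19.

19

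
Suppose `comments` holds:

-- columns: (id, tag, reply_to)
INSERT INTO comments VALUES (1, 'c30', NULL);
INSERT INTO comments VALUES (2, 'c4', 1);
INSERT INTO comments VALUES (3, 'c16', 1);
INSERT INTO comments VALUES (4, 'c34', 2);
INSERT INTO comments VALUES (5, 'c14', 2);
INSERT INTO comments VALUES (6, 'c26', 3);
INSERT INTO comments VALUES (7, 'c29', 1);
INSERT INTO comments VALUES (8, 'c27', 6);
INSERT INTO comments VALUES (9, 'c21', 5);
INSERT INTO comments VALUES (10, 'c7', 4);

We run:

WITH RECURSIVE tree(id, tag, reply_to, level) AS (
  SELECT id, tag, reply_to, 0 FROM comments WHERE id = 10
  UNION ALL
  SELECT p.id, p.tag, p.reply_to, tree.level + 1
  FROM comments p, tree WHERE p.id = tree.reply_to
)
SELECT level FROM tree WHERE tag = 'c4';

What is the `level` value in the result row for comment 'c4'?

2

Base: id=10 (c7), reply_to=4, level 0.
Iteration 1: join on id=4 -> c34 (id 4, reply_to=2, level 1).
Iteration 2: join on id=2 -> c4 (id 2, reply_to=1, level 2).
Iteration 3: join on id=1 -> c30 (id 1, reply_to=NULL, level 3).
Iteration 4: reply_to is NULL; no match; recursion stops.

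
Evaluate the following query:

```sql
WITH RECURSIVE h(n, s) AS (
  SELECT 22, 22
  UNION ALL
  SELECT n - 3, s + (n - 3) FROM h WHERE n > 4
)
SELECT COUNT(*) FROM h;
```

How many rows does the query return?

Base: n=22, s=22.
Iteration 1: 22 > 4 holds -> n = 22 - 3 = 19, s = 22 + 19 = 41.
Iteration 2: 19 > 4 holds -> n = 19 - 3 = 16, s = 41 + 16 = 57.
Iteration 3: 16 > 4 holds -> n = 16 - 3 = 13, s = 57 + 13 = 70.
Iteration 4: 13 > 4 holds -> n = 13 - 3 = 10, s = 70 + 10 = 80.
Iteration 5: 10 > 4 holds -> n = 10 - 3 = 7, s = 80 + 7 = 87.
Iteration 6: 7 > 4 holds -> n = 7 - 3 = 4, s = 87 + 4 = 91.
Iteration 7: 4 > 4 fails; recursion stops.
Total rows emitted: 7.

7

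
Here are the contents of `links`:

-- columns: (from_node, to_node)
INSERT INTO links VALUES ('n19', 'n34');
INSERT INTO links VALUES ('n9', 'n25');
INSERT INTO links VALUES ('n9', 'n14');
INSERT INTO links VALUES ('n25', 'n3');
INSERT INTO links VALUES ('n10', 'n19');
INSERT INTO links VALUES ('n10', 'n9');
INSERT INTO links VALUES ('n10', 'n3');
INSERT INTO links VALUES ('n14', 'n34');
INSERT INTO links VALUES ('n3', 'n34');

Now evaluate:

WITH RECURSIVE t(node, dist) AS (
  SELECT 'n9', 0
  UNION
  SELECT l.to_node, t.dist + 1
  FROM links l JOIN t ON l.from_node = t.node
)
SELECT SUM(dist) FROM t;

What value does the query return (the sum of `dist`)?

Base: (n9, dist=0).
Iteration 1: edges from {n9} -> (n14, dist=1), (n25, dist=1).
Iteration 2: edges from {n14,n25} -> (n3, dist=2), (n34, dist=2).
Iteration 3: edges from {n3,n34} -> (n34, dist=3).
Iteration 4: no outgoing edges from {n34}; recursion stops.
SUM(dist) = 0 + 1 + 1 + 2 + 2 + 3 = 9.

9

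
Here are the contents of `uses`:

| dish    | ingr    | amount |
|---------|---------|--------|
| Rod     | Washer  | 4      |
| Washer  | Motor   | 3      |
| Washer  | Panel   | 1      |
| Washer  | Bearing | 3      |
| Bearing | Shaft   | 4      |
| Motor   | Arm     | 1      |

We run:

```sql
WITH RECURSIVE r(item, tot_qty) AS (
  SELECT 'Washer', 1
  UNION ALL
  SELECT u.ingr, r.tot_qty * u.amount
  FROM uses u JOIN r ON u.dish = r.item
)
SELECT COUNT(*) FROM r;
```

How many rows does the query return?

6

Base: (Washer, tot_qty=1).
Iteration 1: components of {Washer} -> Bearing = 1*3 = 3, Motor = 1*3 = 3, Panel = 1*1 = 1.
Iteration 2: components of {Bearing,Motor,Panel} -> Arm = 3*1 = 3, Shaft = 3*4 = 12.
Iteration 3: no further components; recursion stops.
Total rows emitted: 6.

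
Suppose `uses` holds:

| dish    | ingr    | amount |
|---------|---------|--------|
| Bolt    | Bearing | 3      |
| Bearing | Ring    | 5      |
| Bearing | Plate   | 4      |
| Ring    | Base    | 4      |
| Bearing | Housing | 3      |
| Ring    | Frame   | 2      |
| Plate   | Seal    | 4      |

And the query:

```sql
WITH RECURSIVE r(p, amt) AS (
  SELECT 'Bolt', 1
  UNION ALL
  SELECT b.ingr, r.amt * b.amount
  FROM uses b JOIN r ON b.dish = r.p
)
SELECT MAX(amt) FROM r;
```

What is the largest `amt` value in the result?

Base: (Bolt, amt=1).
Iteration 1: components of {Bolt} -> Bearing = 1*3 = 3.
Iteration 2: components of {Bearing} -> Housing = 3*3 = 9, Plate = 3*4 = 12, Ring = 3*5 = 15.
Iteration 3: components of {Housing,Plate,Ring} -> Base = 15*4 = 60, Frame = 15*2 = 30, Seal = 12*4 = 48.
Iteration 4: no further components; recursion stops.
amt values: 1, 3, 15, 12, 9, 60, 30, 48; the maximum is 60.

60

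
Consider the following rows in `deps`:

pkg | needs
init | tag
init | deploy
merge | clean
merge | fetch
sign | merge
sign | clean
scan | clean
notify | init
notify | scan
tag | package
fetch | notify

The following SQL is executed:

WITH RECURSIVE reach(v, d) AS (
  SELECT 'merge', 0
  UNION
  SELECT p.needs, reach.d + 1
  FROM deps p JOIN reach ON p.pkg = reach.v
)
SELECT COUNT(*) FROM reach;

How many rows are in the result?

10

Base: (merge, d=0).
Iteration 1: edges from {merge} -> (clean, d=1), (fetch, d=1).
Iteration 2: edges from {clean,fetch} -> (notify, d=2).
Iteration 3: edges from {notify} -> (init, d=3), (scan, d=3).
Iteration 4: edges from {init,scan} -> (clean, d=4), (deploy, d=4), (tag, d=4).
Iteration 5: edges from {clean,deploy,tag} -> (package, d=5).
Iteration 6: no outgoing edges from {package}; recursion stops.
Total rows emitted: 10.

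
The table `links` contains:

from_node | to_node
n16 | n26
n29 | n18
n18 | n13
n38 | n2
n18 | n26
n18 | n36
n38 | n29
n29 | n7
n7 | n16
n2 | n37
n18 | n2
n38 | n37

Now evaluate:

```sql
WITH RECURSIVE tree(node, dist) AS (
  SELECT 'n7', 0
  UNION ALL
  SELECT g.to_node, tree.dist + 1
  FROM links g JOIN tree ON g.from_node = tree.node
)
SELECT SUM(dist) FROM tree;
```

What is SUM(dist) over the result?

3

Base: (n7, dist=0).
Iteration 1: edges from {n7} -> (n16, dist=1).
Iteration 2: edges from {n16} -> (n26, dist=2).
Iteration 3: no outgoing edges from {n26}; recursion stops.
SUM(dist) = 0 + 1 + 2 = 3.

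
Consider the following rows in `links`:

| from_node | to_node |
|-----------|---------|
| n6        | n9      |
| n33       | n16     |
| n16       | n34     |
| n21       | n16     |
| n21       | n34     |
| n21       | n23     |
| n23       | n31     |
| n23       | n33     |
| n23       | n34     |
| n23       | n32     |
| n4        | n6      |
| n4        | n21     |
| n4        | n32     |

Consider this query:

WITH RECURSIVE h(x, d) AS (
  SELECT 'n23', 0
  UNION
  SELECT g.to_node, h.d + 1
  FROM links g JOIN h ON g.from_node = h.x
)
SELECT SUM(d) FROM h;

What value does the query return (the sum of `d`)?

9

Base: (n23, d=0).
Iteration 1: edges from {n23} -> (n31, d=1), (n32, d=1), (n33, d=1), (n34, d=1).
Iteration 2: edges from {n31,n32,n33,n34} -> (n16, d=2).
Iteration 3: edges from {n16} -> (n34, d=3).
Iteration 4: no outgoing edges from {n34}; recursion stops.
SUM(d) = 0 + 1 + 1 + 1 + 1 + 2 + 3 = 9.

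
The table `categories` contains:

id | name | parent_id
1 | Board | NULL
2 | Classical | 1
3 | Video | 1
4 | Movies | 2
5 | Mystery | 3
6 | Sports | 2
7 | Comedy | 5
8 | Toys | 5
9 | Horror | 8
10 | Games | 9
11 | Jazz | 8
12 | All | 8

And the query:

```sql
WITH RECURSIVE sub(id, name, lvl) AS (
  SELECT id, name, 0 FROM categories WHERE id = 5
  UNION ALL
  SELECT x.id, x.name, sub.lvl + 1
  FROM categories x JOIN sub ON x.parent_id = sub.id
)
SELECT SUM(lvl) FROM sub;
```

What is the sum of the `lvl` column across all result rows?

Base: id=5 (Mystery) at lvl 0.
Iteration 1: rows with parent_id in {5} -> Comedy (id 7, lvl 1), Toys (id 8, lvl 1).
Iteration 2: rows with parent_id in {7,8} -> Horror (id 9, lvl 2), Jazz (id 11, lvl 2), All (id 12, lvl 2).
Iteration 3: rows with parent_id in {9,11,12} -> Games (id 10, lvl 3).
Iteration 4: no rows with parent_id in {10}; recursion stops.
SUM(lvl) = 0 + 1 + 1 + 2 + 2 + 2 + 3 = 11.

11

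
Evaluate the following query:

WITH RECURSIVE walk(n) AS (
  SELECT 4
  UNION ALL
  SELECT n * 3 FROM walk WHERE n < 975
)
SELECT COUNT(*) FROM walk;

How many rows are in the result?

7

Base: n=4.
Iteration 1: 4 < 975 holds -> n = 4 * 3 = 12.
Iteration 2: 12 < 975 holds -> n = 12 * 3 = 36.
Iteration 3: 36 < 975 holds -> n = 36 * 3 = 108.
Iteration 4: 108 < 975 holds -> n = 108 * 3 = 324.
Iteration 5: 324 < 975 holds -> n = 324 * 3 = 972.
Iteration 6: 972 < 975 holds -> n = 972 * 3 = 2916.
Iteration 7: 2916 < 975 fails; recursion stops.
Total rows emitted: 7.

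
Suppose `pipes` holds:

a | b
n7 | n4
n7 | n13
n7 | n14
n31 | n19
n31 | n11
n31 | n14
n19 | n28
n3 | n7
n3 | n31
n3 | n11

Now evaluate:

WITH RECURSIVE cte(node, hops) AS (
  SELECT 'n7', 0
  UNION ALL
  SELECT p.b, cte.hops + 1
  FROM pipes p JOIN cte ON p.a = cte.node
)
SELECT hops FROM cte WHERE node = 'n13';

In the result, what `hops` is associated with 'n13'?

Base: (n7, hops=0).
Iteration 1: edges from {n7} -> (n13, hops=1), (n14, hops=1), (n4, hops=1).
Iteration 2: no outgoing edges from {n13,n14,n4}; recursion stops.

1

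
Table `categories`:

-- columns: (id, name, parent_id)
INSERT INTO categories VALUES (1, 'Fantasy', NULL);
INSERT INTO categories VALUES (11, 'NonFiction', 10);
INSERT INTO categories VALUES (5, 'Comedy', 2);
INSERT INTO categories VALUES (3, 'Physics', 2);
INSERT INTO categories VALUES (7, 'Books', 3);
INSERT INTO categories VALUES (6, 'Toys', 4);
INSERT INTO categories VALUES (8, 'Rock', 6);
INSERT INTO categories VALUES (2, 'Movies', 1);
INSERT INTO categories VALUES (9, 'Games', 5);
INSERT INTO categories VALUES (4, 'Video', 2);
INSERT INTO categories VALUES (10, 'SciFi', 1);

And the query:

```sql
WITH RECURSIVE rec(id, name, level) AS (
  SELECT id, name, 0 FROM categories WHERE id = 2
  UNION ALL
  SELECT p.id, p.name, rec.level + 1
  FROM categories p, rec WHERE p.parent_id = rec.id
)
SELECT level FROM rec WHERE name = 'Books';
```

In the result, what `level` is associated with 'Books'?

2

Base: id=2 (Movies) at level 0.
Iteration 1: rows with parent_id in {2} -> Physics (id 3, level 1), Video (id 4, level 1), Comedy (id 5, level 1).
Iteration 2: rows with parent_id in {3,4,5} -> Toys (id 6, level 2), Books (id 7, level 2), Games (id 9, level 2).
Iteration 3: rows with parent_id in {6,7,9} -> Rock (id 8, level 3).
Iteration 4: no rows with parent_id in {8}; recursion stops.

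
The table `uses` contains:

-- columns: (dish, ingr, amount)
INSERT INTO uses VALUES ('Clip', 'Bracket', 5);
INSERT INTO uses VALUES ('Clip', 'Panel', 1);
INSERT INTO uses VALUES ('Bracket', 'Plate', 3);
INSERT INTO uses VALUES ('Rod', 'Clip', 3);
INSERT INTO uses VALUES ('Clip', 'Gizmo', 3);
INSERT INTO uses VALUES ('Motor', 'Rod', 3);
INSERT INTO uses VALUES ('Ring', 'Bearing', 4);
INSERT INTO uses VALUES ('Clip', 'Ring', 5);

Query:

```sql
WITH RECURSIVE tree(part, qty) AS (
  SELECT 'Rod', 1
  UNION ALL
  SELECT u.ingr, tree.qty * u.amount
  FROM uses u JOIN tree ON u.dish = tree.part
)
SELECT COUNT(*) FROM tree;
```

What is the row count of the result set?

8

Base: (Rod, qty=1).
Iteration 1: components of {Rod} -> Clip = 1*3 = 3.
Iteration 2: components of {Clip} -> Bracket = 3*5 = 15, Gizmo = 3*3 = 9, Panel = 3*1 = 3, Ring = 3*5 = 15.
Iteration 3: components of {Bracket,Gizmo,Panel,Ring} -> Bearing = 15*4 = 60, Plate = 15*3 = 45.
Iteration 4: no further components; recursion stops.
Total rows emitted: 8.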